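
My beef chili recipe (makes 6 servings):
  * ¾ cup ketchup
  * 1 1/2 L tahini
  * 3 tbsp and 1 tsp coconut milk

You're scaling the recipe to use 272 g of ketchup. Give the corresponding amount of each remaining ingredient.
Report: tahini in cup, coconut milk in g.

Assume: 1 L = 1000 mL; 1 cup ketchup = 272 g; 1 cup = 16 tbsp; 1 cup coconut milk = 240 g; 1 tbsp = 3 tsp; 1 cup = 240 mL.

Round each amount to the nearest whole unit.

The original recipe has 204 g of ketchup, so the scaling factor is 272 ÷ 204 = 4/3.
tahini: 1.5 L × 4/3 × 1000 mL/L ÷ 240 mL/cup ≈ 8 cup
coconut milk: (3 tbsp + 1 tsp = 10/3 tbsp) × 4/3 ÷ 16 tbsp/cup × 240 g/cup ≈ 67 g

tahini: 8 cup; coconut milk: 67 g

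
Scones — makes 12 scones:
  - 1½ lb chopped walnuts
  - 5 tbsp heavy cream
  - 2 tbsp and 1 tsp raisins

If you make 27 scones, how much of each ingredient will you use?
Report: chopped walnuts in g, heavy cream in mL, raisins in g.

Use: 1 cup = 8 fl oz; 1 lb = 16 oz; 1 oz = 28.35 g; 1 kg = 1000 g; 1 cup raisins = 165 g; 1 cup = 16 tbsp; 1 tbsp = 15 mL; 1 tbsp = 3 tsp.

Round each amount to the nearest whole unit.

Scaling factor: 27/12 = 9/4 = 2.25.
chopped walnuts: 1.5 lb × 9/4 × 16 oz/lb × 28.35 g/oz ≈ 1531 g
heavy cream: 5 tbsp × 9/4 × 15 mL/tbsp ≈ 169 mL
raisins: (2 tbsp + 1 tsp = 7/3 tbsp) × 9/4 ÷ 16 tbsp/cup × 165 g/cup ≈ 54 g

chopped walnuts: 1531 g; heavy cream: 169 mL; raisins: 54 g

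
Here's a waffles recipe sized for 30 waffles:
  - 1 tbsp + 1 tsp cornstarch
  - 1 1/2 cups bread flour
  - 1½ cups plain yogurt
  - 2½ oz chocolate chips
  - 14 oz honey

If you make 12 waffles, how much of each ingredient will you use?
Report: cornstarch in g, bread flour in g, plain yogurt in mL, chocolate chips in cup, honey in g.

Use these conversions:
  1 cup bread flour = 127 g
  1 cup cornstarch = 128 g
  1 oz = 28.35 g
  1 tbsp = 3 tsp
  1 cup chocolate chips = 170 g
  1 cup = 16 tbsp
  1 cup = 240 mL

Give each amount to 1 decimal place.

Scaling factor: 12/30 = 2/5 = 0.4.
cornstarch: (1 tbsp + 1 tsp = 4/3 tbsp) × 2/5 ÷ 16 tbsp/cup × 128 g/cup ≈ 4.3 g
bread flour: 1.5 cup × 2/5 × 127 g/cup = 76.2 g
plain yogurt: 1.5 cup × 2/5 × 240 mL/cup = 144.0 mL
chocolate chips: 2.5 oz × 2/5 × 28.35 g/oz ÷ 170 g/cup ≈ 0.2 cup
honey: 14 oz × 2/5 × 28.35 g/oz ≈ 158.8 g

cornstarch: 4.3 g; bread flour: 76.2 g; plain yogurt: 144.0 mL; chocolate chips: 0.2 cup; honey: 158.8 g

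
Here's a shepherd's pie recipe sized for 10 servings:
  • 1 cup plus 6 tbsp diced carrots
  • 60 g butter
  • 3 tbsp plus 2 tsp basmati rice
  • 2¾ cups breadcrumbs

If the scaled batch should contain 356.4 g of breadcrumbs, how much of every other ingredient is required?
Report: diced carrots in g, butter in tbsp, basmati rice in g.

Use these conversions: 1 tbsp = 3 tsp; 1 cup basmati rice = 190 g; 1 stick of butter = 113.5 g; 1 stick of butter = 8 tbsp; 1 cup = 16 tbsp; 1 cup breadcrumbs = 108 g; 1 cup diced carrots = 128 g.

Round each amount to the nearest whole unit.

The original recipe has 297 g of breadcrumbs, so the scaling factor is 356.4 ÷ 297 = 6/5 = 1.2.
diced carrots: (1 cup + 6 tbsp = 1.375 cup) × 6/5 × 128 g/cup ≈ 211 g
butter: 60 g × 6/5 ÷ 113.5 g/stick × 8 tbsp/stick ≈ 5 tbsp
basmati rice: (3 tbsp + 2 tsp = 11/3 tbsp) × 6/5 ÷ 16 tbsp/cup × 190 g/cup ≈ 52 g

diced carrots: 211 g; butter: 5 tbsp; basmati rice: 52 g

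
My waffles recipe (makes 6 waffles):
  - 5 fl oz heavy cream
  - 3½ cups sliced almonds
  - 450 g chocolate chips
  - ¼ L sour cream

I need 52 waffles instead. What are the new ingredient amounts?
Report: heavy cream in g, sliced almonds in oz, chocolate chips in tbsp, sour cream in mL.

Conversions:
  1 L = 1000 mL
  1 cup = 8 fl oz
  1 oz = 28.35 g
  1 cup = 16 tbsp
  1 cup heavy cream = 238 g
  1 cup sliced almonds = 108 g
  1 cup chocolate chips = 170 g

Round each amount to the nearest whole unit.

heavy cream: 1289 g; sliced almonds: 116 oz; chocolate chips: 367 tbsp; sour cream: 2167 mL

Scaling factor: 52/6 = 26/3.
heavy cream: 5 fl oz × 26/3 ÷ 8 fl oz/cup × 238 g/cup ≈ 1289 g
sliced almonds: 3.5 cup × 26/3 × 108 g/cup ÷ 28.35 g/oz ≈ 116 oz
chocolate chips: 450 g × 26/3 ÷ 170 g/cup × 16 tbsp/cup ≈ 367 tbsp
sour cream: 0.25 L × 26/3 × 1000 mL/L ≈ 2167 mL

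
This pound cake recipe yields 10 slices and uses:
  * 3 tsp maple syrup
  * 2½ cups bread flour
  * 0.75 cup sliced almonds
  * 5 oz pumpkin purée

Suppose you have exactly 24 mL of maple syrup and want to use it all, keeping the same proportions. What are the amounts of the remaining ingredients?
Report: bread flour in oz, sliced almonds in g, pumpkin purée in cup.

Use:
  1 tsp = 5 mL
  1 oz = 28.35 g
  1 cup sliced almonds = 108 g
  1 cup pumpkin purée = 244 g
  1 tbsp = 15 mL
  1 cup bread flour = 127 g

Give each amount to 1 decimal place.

The original recipe has 15 mL of maple syrup, so the scaling factor is 24 ÷ 15 = 8/5 = 1.6.
bread flour: 2.5 cup × 8/5 × 127 g/cup ÷ 28.35 g/oz ≈ 17.9 oz
sliced almonds: 0.75 cup × 8/5 × 108 g/cup = 129.6 g
pumpkin purée: 5 oz × 8/5 × 28.35 g/oz ÷ 244 g/cup ≈ 0.9 cup

bread flour: 17.9 oz; sliced almonds: 129.6 g; pumpkin purée: 0.9 cup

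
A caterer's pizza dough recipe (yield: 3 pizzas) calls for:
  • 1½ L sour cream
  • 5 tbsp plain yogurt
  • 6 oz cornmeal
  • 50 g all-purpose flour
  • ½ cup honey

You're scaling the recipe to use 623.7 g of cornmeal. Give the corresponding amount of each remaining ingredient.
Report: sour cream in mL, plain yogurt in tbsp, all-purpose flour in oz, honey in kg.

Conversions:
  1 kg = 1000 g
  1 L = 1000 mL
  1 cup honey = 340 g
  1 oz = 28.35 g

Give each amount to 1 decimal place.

sour cream: 5500.0 mL; plain yogurt: 18.3 tbsp; all-purpose flour: 6.5 oz; honey: 0.6 kg

The original recipe has 170.1 g of cornmeal, so the scaling factor is 623.7 ÷ 170.1 = 11/3.
sour cream: 1.5 L × 11/3 × 1000 mL/L = 5500.0 mL
plain yogurt: 5 tbsp × 11/3 ≈ 18.3 tbsp
all-purpose flour: 50 g × 11/3 ÷ 28.35 g/oz ≈ 6.5 oz
honey: 0.5 cup × 11/3 × 340 g/cup ÷ 1000 g/kg ≈ 0.6 kg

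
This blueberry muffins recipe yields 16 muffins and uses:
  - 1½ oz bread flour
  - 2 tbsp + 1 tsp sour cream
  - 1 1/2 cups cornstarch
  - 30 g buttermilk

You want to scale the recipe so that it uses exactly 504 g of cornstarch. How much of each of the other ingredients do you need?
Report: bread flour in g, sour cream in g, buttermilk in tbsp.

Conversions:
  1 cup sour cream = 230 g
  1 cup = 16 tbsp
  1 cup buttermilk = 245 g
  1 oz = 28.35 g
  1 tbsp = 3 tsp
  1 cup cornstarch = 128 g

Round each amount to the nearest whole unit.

The original recipe has 192 g of cornstarch, so the scaling factor is 504 ÷ 192 = 21/8 = 2.625.
bread flour: 1.5 oz × 21/8 × 28.35 g/oz ≈ 112 g
sour cream: (2 tbsp + 1 tsp = 7/3 tbsp) × 21/8 ÷ 16 tbsp/cup × 230 g/cup ≈ 88 g
buttermilk: 30 g × 21/8 ÷ 245 g/cup × 16 tbsp/cup ≈ 5 tbsp

bread flour: 112 g; sour cream: 88 g; buttermilk: 5 tbsp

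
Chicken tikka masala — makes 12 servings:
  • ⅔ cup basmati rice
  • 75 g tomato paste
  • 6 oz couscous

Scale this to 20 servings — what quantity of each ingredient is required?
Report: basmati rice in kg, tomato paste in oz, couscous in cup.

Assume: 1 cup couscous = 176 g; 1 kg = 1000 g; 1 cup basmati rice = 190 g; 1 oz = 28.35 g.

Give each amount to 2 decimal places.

basmati rice: 0.21 kg; tomato paste: 4.41 oz; couscous: 1.61 cup

Scaling factor: 20/12 = 5/3.
basmati rice: 2/3 cup × 5/3 × 190 g/cup ÷ 1000 g/kg ≈ 0.21 kg
tomato paste: 75 g × 5/3 ÷ 28.35 g/oz ≈ 4.41 oz
couscous: 6 oz × 5/3 × 28.35 g/oz ÷ 176 g/cup ≈ 1.61 cup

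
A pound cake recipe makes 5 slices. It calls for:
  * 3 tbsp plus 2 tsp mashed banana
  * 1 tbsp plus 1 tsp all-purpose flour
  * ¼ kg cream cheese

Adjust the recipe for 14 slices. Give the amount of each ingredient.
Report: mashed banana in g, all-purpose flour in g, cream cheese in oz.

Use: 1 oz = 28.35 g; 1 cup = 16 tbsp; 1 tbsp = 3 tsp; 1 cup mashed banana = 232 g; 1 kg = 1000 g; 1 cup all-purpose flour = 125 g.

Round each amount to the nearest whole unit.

mashed banana: 149 g; all-purpose flour: 29 g; cream cheese: 25 oz

Scaling factor: 14/5 = 2.8.
mashed banana: (3 tbsp + 2 tsp = 11/3 tbsp) × 14/5 ÷ 16 tbsp/cup × 232 g/cup ≈ 149 g
all-purpose flour: (1 tbsp + 1 tsp = 4/3 tbsp) × 14/5 ÷ 16 tbsp/cup × 125 g/cup ≈ 29 g
cream cheese: 0.25 kg × 14/5 × 1000 g/kg ÷ 28.35 g/oz ≈ 25 oz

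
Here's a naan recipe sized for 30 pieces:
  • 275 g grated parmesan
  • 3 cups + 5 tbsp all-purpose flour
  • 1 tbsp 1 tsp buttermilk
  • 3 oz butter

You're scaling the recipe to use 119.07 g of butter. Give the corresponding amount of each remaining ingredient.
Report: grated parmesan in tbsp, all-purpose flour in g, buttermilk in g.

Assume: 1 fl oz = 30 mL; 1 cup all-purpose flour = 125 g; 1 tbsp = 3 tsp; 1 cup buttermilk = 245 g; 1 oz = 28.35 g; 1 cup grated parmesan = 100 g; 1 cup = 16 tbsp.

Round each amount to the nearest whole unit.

grated parmesan: 62 tbsp; all-purpose flour: 580 g; buttermilk: 29 g

The original recipe has 85.05 g of butter, so the scaling factor is 119.07 ÷ 85.05 = 7/5 = 1.4.
grated parmesan: 275 g × 7/5 ÷ 100 g/cup × 16 tbsp/cup ≈ 62 tbsp
all-purpose flour: (3 cup + 5 tbsp = 3.3125 cup) × 7/5 × 125 g/cup ≈ 580 g
buttermilk: (1 tbsp + 1 tsp = 4/3 tbsp) × 7/5 ÷ 16 tbsp/cup × 245 g/cup ≈ 29 g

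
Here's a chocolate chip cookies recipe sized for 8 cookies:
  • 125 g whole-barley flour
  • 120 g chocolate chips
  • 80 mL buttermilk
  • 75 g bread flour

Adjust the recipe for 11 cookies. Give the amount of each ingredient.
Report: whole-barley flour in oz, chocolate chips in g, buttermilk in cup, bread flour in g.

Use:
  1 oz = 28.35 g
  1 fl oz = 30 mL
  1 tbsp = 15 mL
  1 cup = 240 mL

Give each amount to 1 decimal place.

whole-barley flour: 6.1 oz; chocolate chips: 165.0 g; buttermilk: 0.5 cup; bread flour: 103.1 g

Scaling factor: 11/8 = 1.375.
whole-barley flour: 125 g × 11/8 ÷ 28.35 g/oz ≈ 6.1 oz
chocolate chips: 120 g × 11/8 = 165.0 g
buttermilk: 80 mL × 11/8 ÷ 240 mL/cup ≈ 0.5 cup
bread flour: 75 g × 11/8 ≈ 103.1 g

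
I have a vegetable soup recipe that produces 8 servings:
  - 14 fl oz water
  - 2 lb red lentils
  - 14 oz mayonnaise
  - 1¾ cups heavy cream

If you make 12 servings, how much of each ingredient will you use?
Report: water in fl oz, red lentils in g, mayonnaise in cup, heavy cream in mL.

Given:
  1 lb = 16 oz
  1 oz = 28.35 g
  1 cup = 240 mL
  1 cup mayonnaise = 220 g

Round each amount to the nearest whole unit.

water: 21 fl oz; red lentils: 1361 g; mayonnaise: 3 cup; heavy cream: 630 mL

Scaling factor: 12/8 = 3/2 = 1.5.
water: 14 fl oz × 3/2 = 21 fl oz
red lentils: 2 lb × 3/2 × 16 oz/lb × 28.35 g/oz ≈ 1361 g
mayonnaise: 14 oz × 3/2 × 28.35 g/oz ÷ 220 g/cup ≈ 3 cup
heavy cream: 1.75 cup × 3/2 × 240 mL/cup = 630 mL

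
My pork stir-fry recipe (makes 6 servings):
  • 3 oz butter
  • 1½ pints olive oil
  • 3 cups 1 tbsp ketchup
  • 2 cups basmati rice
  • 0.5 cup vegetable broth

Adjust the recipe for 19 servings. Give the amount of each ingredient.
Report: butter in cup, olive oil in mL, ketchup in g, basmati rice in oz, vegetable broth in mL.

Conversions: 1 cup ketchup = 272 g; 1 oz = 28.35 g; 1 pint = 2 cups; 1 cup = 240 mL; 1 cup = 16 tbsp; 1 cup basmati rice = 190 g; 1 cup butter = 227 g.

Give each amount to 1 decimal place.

Scaling factor: 19/6.
butter: 3 oz × 19/6 × 28.35 g/oz ÷ 227 g/cup ≈ 1.2 cup
olive oil: 1.5 pint × 19/6 × 2 cup/pint × 240 mL/cup = 2280.0 mL
ketchup: (3 cup + 1 tbsp = 3.0625 cup) × 19/6 × 272 g/cup ≈ 2637.8 g
basmati rice: 2 cup × 19/6 × 190 g/cup ÷ 28.35 g/oz ≈ 42.4 oz
vegetable broth: 0.5 cup × 19/6 × 240 mL/cup = 380.0 mL

butter: 1.2 cup; olive oil: 2280.0 mL; ketchup: 2637.8 g; basmati rice: 42.4 oz; vegetable broth: 380.0 mL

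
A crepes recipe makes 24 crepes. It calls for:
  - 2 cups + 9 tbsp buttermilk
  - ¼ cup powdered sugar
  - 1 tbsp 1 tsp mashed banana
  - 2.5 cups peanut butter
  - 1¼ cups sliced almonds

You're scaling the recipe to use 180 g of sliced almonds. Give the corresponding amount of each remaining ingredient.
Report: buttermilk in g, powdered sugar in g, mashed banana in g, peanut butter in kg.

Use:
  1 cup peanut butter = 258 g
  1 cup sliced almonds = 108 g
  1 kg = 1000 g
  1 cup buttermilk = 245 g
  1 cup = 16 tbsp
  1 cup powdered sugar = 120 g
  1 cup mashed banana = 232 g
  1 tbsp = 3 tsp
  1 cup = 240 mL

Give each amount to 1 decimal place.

The original recipe has 135 g of sliced almonds, so the scaling factor is 180 ÷ 135 = 4/3.
buttermilk: (2 cup + 9 tbsp = 2.5625 cup) × 4/3 × 245 g/cup ≈ 837.1 g
powdered sugar: 0.25 cup × 4/3 × 120 g/cup = 40.0 g
mashed banana: (1 tbsp + 1 tsp = 4/3 tbsp) × 4/3 ÷ 16 tbsp/cup × 232 g/cup ≈ 25.8 g
peanut butter: 2.5 cup × 4/3 × 258 g/cup ÷ 1000 g/kg ≈ 0.9 kg

buttermilk: 837.1 g; powdered sugar: 40.0 g; mashed banana: 25.8 g; peanut butter: 0.9 kg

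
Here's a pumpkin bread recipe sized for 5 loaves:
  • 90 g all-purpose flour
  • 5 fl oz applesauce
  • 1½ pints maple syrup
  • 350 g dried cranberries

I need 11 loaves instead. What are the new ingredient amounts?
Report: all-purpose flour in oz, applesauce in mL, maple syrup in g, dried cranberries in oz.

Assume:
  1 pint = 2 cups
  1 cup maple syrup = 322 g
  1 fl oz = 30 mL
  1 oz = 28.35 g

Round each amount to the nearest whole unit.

all-purpose flour: 7 oz; applesauce: 330 mL; maple syrup: 2125 g; dried cranberries: 27 oz

Scaling factor: 11/5 = 2.2.
all-purpose flour: 90 g × 11/5 ÷ 28.35 g/oz ≈ 7 oz
applesauce: 5 fl oz × 11/5 × 30 mL/fl oz = 330 mL
maple syrup: 1.5 pint × 11/5 × 2 cup/pint × 322 g/cup ≈ 2125 g
dried cranberries: 350 g × 11/5 ÷ 28.35 g/oz ≈ 27 oz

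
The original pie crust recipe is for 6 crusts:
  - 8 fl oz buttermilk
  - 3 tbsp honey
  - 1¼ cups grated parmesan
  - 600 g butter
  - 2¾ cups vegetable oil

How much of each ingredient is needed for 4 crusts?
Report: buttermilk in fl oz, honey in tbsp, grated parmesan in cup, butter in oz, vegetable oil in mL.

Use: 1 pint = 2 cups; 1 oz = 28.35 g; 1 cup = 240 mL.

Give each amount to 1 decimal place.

buttermilk: 5.3 fl oz; honey: 2.0 tbsp; grated parmesan: 0.8 cup; butter: 14.1 oz; vegetable oil: 440.0 mL

Scaling factor: 4/6 = 2/3.
buttermilk: 8 fl oz × 2/3 ≈ 5.3 fl oz
honey: 3 tbsp × 2/3 = 2.0 tbsp
grated parmesan: 1.25 cup × 2/3 ≈ 0.8 cup
butter: 600 g × 2/3 ÷ 28.35 g/oz ≈ 14.1 oz
vegetable oil: 2.75 cup × 2/3 × 240 mL/cup = 440.0 mL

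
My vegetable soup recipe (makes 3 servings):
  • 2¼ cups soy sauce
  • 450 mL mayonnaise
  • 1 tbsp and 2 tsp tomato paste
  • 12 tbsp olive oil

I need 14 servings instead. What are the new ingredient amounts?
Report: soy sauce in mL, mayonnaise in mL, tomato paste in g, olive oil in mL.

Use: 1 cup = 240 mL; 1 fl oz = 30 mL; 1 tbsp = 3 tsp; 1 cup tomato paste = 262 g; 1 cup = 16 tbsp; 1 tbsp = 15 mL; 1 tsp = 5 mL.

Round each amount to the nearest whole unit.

soy sauce: 2520 mL; mayonnaise: 2100 mL; tomato paste: 127 g; olive oil: 840 mL

Scaling factor: 14/3.
soy sauce: 2.25 cup × 14/3 × 240 mL/cup = 2520 mL
mayonnaise: 450 mL × 14/3 = 2100 mL
tomato paste: (1 tbsp + 2 tsp = 5/3 tbsp) × 14/3 ÷ 16 tbsp/cup × 262 g/cup ≈ 127 g
olive oil: 12 tbsp × 14/3 × 15 mL/tbsp = 840 mL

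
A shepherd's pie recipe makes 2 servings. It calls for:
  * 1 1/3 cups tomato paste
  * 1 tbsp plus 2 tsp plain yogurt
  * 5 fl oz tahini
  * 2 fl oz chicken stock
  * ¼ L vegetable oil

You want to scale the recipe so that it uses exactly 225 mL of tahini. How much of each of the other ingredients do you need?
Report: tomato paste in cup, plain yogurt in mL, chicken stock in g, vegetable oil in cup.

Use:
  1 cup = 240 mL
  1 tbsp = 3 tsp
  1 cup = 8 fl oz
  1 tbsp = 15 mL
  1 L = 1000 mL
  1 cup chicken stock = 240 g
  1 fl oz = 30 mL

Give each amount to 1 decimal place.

The original recipe has 150 mL of tahini, so the scaling factor is 225 ÷ 150 = 3/2 = 1.5.
tomato paste: 4/3 cup × 3/2 = 2.0 cup
plain yogurt: (1 tbsp + 2 tsp = 5/3 tbsp) × 3/2 × 15 mL/tbsp = 37.5 mL
chicken stock: 2 fl oz × 3/2 ÷ 8 fl oz/cup × 240 g/cup = 90.0 g
vegetable oil: 0.25 L × 3/2 × 1000 mL/L ÷ 240 mL/cup ≈ 1.6 cup

tomato paste: 2.0 cup; plain yogurt: 37.5 mL; chicken stock: 90.0 g; vegetable oil: 1.6 cup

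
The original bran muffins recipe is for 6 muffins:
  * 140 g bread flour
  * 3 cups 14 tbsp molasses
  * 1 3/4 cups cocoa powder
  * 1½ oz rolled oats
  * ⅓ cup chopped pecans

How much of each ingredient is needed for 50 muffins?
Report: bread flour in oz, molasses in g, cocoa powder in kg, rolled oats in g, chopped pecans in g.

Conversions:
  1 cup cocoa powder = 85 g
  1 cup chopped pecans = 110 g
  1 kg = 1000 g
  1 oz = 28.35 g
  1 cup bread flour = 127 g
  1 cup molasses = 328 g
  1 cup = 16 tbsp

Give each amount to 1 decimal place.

bread flour: 41.2 oz; molasses: 10591.7 g; cocoa powder: 1.2 kg; rolled oats: 354.4 g; chopped pecans: 305.6 g

Scaling factor: 50/6 = 25/3.
bread flour: 140 g × 25/3 ÷ 28.35 g/oz ≈ 41.2 oz
molasses: (3 cup + 14 tbsp = 3.875 cup) × 25/3 × 328 g/cup ≈ 10591.7 g
cocoa powder: 1.75 cup × 25/3 × 85 g/cup ÷ 1000 g/kg ≈ 1.2 kg
rolled oats: 1.5 oz × 25/3 × 28.35 g/oz ≈ 354.4 g
chopped pecans: 1/3 cup × 25/3 × 110 g/cup ≈ 305.6 g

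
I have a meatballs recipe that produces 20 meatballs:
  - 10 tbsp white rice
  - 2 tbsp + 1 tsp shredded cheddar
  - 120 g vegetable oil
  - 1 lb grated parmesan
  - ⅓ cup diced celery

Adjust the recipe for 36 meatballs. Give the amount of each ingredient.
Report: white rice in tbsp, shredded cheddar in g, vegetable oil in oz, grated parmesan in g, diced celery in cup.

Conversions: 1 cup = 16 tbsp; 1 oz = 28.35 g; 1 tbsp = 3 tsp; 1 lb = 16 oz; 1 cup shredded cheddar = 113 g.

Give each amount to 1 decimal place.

Scaling factor: 36/20 = 9/5 = 1.8.
white rice: 10 tbsp × 9/5 = 18.0 tbsp
shredded cheddar: (2 tbsp + 1 tsp = 7/3 tbsp) × 9/5 ÷ 16 tbsp/cup × 113 g/cup ≈ 29.7 g
vegetable oil: 120 g × 9/5 ÷ 28.35 g/oz ≈ 7.6 oz
grated parmesan: 1 lb × 9/5 × 16 oz/lb × 28.35 g/oz ≈ 816.5 g
diced celery: 1/3 cup × 9/5 = 0.6 cup

white rice: 18.0 tbsp; shredded cheddar: 29.7 g; vegetable oil: 7.6 oz; grated parmesan: 816.5 g; diced celery: 0.6 cup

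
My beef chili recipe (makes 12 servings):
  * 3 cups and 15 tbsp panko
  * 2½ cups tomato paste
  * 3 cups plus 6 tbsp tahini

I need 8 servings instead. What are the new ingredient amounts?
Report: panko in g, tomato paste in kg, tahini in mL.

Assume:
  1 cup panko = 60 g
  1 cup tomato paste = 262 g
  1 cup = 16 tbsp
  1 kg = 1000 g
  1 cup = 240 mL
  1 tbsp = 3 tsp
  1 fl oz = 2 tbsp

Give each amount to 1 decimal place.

panko: 157.5 g; tomato paste: 0.4 kg; tahini: 540.0 mL

Scaling factor: 8/12 = 2/3.
panko: (3 cup + 15 tbsp = 3.9375 cup) × 2/3 × 60 g/cup = 157.5 g
tomato paste: 2.5 cup × 2/3 × 262 g/cup ÷ 1000 g/kg ≈ 0.4 kg
tahini: (3 cup + 6 tbsp = 3.375 cup) × 2/3 × 240 mL/cup = 540.0 mL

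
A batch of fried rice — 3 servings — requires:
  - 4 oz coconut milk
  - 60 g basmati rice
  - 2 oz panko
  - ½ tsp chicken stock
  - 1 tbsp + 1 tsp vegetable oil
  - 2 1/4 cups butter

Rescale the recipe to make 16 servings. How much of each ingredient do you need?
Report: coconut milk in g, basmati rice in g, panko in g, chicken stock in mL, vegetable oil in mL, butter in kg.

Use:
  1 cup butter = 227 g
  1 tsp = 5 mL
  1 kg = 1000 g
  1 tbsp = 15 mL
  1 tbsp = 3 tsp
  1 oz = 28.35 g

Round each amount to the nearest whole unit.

Scaling factor: 16/3.
coconut milk: 4 oz × 16/3 × 28.35 g/oz ≈ 605 g
basmati rice: 60 g × 16/3 = 320 g
panko: 2 oz × 16/3 × 28.35 g/oz ≈ 302 g
chicken stock: 0.5 tsp × 16/3 × 5 mL/tsp ≈ 13 mL
vegetable oil: (1 tbsp + 1 tsp = 4/3 tbsp) × 16/3 × 15 mL/tbsp ≈ 107 mL
butter: 2.25 cup × 16/3 × 227 g/cup ÷ 1000 g/kg ≈ 3 kg

coconut milk: 605 g; basmati rice: 320 g; panko: 302 g; chicken stock: 13 mL; vegetable oil: 107 mL; butter: 3 kg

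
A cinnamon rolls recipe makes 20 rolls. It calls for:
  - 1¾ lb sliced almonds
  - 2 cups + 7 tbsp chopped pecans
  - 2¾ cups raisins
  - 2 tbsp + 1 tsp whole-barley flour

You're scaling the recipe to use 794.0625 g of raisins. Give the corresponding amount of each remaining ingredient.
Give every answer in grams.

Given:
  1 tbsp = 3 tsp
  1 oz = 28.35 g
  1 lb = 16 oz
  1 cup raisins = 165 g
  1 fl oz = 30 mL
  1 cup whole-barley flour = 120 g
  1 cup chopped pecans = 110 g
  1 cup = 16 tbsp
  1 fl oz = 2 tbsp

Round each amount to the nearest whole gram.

sliced almonds: 1389 g; chopped pecans: 469 g; whole-barley flour: 31 g

The original recipe has 453.75 g of raisins, so the scaling factor is 794.0625 ÷ 453.75 = 7/4 = 1.75.
sliced almonds: 1.75 lb × 7/4 × 16 oz/lb × 28.35 g/oz ≈ 1389 g
chopped pecans: (2 cup + 7 tbsp = 2.4375 cup) × 7/4 × 110 g/cup ≈ 469 g
whole-barley flour: (2 tbsp + 1 tsp = 7/3 tbsp) × 7/4 ÷ 16 tbsp/cup × 120 g/cup ≈ 31 g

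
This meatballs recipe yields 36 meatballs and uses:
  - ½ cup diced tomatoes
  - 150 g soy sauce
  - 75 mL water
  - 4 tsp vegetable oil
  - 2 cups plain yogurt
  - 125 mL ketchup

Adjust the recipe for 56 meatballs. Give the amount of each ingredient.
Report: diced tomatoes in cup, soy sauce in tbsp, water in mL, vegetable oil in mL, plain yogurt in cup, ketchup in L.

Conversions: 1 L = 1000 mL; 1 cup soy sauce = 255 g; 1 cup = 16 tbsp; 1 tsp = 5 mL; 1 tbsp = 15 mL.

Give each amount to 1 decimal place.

Scaling factor: 56/36 = 14/9.
diced tomatoes: 0.5 cup × 14/9 ≈ 0.8 cup
soy sauce: 150 g × 14/9 ÷ 255 g/cup × 16 tbsp/cup ≈ 14.6 tbsp
water: 75 mL × 14/9 ≈ 116.7 mL
vegetable oil: 4 tsp × 14/9 × 5 mL/tsp ≈ 31.1 mL
plain yogurt: 2 cup × 14/9 ≈ 3.1 cup
ketchup: 125 mL × 14/9 ÷ 1000 mL/L ≈ 0.2 L

diced tomatoes: 0.8 cup; soy sauce: 14.6 tbsp; water: 116.7 mL; vegetable oil: 31.1 mL; plain yogurt: 3.1 cup; ketchup: 0.2 L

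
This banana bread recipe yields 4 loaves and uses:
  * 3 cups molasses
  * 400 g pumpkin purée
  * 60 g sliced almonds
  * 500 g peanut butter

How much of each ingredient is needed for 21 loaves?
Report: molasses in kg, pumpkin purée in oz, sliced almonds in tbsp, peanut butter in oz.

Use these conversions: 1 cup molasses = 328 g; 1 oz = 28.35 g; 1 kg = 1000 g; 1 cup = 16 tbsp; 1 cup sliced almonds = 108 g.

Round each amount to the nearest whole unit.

molasses: 5 kg; pumpkin purée: 74 oz; sliced almonds: 47 tbsp; peanut butter: 93 oz

Scaling factor: 21/4 = 5.25.
molasses: 3 cup × 21/4 × 328 g/cup ÷ 1000 g/kg ≈ 5 kg
pumpkin purée: 400 g × 21/4 ÷ 28.35 g/oz ≈ 74 oz
sliced almonds: 60 g × 21/4 ÷ 108 g/cup × 16 tbsp/cup ≈ 47 tbsp
peanut butter: 500 g × 21/4 ÷ 28.35 g/oz ≈ 93 oz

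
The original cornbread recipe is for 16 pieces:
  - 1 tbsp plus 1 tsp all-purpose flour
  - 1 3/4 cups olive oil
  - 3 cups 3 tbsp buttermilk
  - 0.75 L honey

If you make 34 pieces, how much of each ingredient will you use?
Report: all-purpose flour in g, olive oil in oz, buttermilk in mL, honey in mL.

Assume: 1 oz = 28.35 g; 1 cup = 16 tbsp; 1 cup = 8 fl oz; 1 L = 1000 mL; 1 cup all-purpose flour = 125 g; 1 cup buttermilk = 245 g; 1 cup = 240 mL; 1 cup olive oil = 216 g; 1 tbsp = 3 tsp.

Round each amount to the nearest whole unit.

all-purpose flour: 22 g; olive oil: 28 oz; buttermilk: 1626 mL; honey: 1594 mL

Scaling factor: 34/16 = 17/8 = 2.125.
all-purpose flour: (1 tbsp + 1 tsp = 4/3 tbsp) × 17/8 ÷ 16 tbsp/cup × 125 g/cup ≈ 22 g
olive oil: 1.75 cup × 17/8 × 216 g/cup ÷ 28.35 g/oz ≈ 28 oz
buttermilk: (3 cup + 3 tbsp = 3.1875 cup) × 17/8 × 240 mL/cup ≈ 1626 mL
honey: 0.75 L × 17/8 × 1000 mL/L ≈ 1594 mL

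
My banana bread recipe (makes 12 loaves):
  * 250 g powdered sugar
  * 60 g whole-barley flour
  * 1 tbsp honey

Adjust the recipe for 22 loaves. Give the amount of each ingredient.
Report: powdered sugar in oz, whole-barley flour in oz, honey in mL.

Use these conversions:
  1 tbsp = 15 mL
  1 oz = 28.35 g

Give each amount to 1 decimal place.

powdered sugar: 16.2 oz; whole-barley flour: 3.9 oz; honey: 27.5 mL

Scaling factor: 22/12 = 11/6.
powdered sugar: 250 g × 11/6 ÷ 28.35 g/oz ≈ 16.2 oz
whole-barley flour: 60 g × 11/6 ÷ 28.35 g/oz ≈ 3.9 oz
honey: 1 tbsp × 11/6 × 15 mL/tbsp = 27.5 mL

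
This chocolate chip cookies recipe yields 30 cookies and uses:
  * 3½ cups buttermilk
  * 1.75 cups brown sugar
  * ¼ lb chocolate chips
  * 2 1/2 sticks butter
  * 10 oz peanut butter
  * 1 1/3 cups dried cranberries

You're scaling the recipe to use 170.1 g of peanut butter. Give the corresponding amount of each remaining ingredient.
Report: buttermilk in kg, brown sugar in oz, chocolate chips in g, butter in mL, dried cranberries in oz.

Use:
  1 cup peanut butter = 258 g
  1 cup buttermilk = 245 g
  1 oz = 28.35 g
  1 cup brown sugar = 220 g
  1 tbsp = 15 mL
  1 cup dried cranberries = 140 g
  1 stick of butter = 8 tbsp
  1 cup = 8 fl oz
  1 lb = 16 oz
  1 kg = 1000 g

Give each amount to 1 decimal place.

buttermilk: 0.5 kg; brown sugar: 8.1 oz; chocolate chips: 68.0 g; butter: 180.0 mL; dried cranberries: 4.0 oz

The original recipe has 283.5 g of peanut butter, so the scaling factor is 170.1 ÷ 283.5 = 3/5 = 0.6.
buttermilk: 3.5 cup × 3/5 × 245 g/cup ÷ 1000 g/kg ≈ 0.5 kg
brown sugar: 1.75 cup × 3/5 × 220 g/cup ÷ 28.35 g/oz ≈ 8.1 oz
chocolate chips: 0.25 lb × 3/5 × 16 oz/lb × 28.35 g/oz ≈ 68.0 g
butter: 2.5 stick × 3/5 × 8 tbsp/stick × 15 mL/tbsp = 180.0 mL
dried cranberries: 4/3 cup × 3/5 × 140 g/cup ÷ 28.35 g/oz ≈ 4.0 oz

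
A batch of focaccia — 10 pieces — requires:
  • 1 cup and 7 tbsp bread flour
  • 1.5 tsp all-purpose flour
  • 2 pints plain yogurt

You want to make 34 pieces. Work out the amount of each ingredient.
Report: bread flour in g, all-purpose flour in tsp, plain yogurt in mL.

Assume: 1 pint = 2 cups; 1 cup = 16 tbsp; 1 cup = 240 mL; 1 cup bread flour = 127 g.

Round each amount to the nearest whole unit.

Scaling factor: 34/10 = 17/5 = 3.4.
bread flour: (1 cup + 7 tbsp = 1.4375 cup) × 17/5 × 127 g/cup ≈ 621 g
all-purpose flour: 1.5 tsp × 17/5 ≈ 5 tsp
plain yogurt: 2 pint × 17/5 × 2 cup/pint × 240 mL/cup = 3264 mL

bread flour: 621 g; all-purpose flour: 5 tsp; plain yogurt: 3264 mL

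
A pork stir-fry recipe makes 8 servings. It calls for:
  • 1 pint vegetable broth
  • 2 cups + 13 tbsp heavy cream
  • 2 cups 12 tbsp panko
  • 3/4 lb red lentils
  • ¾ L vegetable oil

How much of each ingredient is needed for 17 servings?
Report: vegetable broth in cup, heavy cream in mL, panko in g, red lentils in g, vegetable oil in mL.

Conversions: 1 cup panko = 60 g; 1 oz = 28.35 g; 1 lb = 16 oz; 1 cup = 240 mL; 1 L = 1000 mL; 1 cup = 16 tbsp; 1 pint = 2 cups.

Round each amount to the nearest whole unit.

Scaling factor: 17/8 = 2.125.
vegetable broth: 1 pint × 17/8 × 2 cup/pint ≈ 4 cup
heavy cream: (2 cup + 13 tbsp = 2.8125 cup) × 17/8 × 240 mL/cup ≈ 1434 mL
panko: (2 cup + 12 tbsp = 2.75 cup) × 17/8 × 60 g/cup ≈ 351 g
red lentils: 0.75 lb × 17/8 × 16 oz/lb × 28.35 g/oz ≈ 723 g
vegetable oil: 0.75 L × 17/8 × 1000 mL/L ≈ 1594 mL

vegetable broth: 4 cup; heavy cream: 1434 mL; panko: 351 g; red lentils: 723 g; vegetable oil: 1594 mL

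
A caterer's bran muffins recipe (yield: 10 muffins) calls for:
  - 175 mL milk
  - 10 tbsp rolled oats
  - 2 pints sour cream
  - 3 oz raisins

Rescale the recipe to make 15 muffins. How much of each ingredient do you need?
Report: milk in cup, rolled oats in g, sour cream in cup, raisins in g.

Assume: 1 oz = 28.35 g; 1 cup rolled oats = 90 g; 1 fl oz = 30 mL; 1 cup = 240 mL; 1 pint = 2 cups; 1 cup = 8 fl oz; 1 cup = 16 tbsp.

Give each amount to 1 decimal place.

milk: 1.1 cup; rolled oats: 84.4 g; sour cream: 6.0 cup; raisins: 127.6 g

Scaling factor: 15/10 = 3/2 = 1.5.
milk: 175 mL × 3/2 ÷ 240 mL/cup ≈ 1.1 cup
rolled oats: 10 tbsp × 3/2 ÷ 16 tbsp/cup × 90 g/cup ≈ 84.4 g
sour cream: 2 pint × 3/2 × 2 cup/pint = 6.0 cup
raisins: 3 oz × 3/2 × 28.35 g/oz ≈ 127.6 g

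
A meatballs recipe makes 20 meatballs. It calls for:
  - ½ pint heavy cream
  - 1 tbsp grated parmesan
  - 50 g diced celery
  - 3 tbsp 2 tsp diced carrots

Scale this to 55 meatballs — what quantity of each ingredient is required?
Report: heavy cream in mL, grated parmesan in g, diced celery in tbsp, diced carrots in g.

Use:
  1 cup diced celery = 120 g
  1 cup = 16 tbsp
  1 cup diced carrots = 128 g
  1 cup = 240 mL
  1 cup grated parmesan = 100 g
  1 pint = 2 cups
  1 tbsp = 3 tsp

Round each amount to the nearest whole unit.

Scaling factor: 55/20 = 11/4 = 2.75.
heavy cream: 0.5 pint × 11/4 × 2 cup/pint × 240 mL/cup = 660 mL
grated parmesan: 1 tbsp × 11/4 ÷ 16 tbsp/cup × 100 g/cup ≈ 17 g
diced celery: 50 g × 11/4 ÷ 120 g/cup × 16 tbsp/cup ≈ 18 tbsp
diced carrots: (3 tbsp + 2 tsp = 11/3 tbsp) × 11/4 ÷ 16 tbsp/cup × 128 g/cup ≈ 81 g

heavy cream: 660 mL; grated parmesan: 17 g; diced celery: 18 tbsp; diced carrots: 81 g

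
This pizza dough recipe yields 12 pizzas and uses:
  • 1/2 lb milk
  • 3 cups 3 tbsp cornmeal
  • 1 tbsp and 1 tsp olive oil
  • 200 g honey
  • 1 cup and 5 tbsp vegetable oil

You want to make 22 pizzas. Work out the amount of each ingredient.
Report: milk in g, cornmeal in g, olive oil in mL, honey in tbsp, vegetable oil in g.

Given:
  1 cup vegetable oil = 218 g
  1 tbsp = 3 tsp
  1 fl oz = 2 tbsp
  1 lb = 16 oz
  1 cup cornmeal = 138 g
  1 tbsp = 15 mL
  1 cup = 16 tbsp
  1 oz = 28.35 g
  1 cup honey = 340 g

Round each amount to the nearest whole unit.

Scaling factor: 22/12 = 11/6.
milk: 0.5 lb × 11/6 × 16 oz/lb × 28.35 g/oz ≈ 416 g
cornmeal: (3 cup + 3 tbsp = 3.1875 cup) × 11/6 × 138 g/cup ≈ 806 g
olive oil: (1 tbsp + 1 tsp = 4/3 tbsp) × 11/6 × 15 mL/tbsp ≈ 37 mL
honey: 200 g × 11/6 ÷ 340 g/cup × 16 tbsp/cup ≈ 17 tbsp
vegetable oil: (1 cup + 5 tbsp = 1.3125 cup) × 11/6 × 218 g/cup ≈ 525 g

milk: 416 g; cornmeal: 806 g; olive oil: 37 mL; honey: 17 tbsp; vegetable oil: 525 g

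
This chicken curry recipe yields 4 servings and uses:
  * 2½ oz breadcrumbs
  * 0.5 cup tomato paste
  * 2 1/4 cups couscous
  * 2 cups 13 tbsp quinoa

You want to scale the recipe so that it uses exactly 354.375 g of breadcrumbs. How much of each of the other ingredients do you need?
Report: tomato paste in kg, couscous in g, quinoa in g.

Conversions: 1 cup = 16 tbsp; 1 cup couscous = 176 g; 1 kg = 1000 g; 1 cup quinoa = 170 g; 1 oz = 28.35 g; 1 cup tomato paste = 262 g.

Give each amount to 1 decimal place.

The original recipe has 70.875 g of breadcrumbs, so the scaling factor is 354.375 ÷ 70.875 = 5.
tomato paste: 0.5 cup × 5 × 262 g/cup ÷ 1000 g/kg ≈ 0.7 kg
couscous: 2.25 cup × 5 × 176 g/cup = 1980.0 g
quinoa: (2 cup + 13 tbsp = 2.8125 cup) × 5 × 170 g/cup ≈ 2390.6 g

tomato paste: 0.7 kg; couscous: 1980.0 g; quinoa: 2390.6 g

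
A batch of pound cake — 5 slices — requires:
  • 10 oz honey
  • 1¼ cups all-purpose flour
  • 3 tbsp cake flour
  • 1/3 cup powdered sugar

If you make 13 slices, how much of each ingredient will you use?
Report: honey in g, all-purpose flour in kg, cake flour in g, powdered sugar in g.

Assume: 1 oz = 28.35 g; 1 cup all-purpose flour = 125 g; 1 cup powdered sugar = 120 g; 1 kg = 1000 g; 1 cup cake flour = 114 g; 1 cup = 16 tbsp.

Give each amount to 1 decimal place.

Scaling factor: 13/5 = 2.6.
honey: 10 oz × 13/5 × 28.35 g/oz = 737.1 g
all-purpose flour: 1.25 cup × 13/5 × 125 g/cup ÷ 1000 g/kg ≈ 0.4 kg
cake flour: 3 tbsp × 13/5 ÷ 16 tbsp/cup × 114 g/cup ≈ 55.6 g
powdered sugar: 1/3 cup × 13/5 × 120 g/cup = 104.0 g

honey: 737.1 g; all-purpose flour: 0.4 kg; cake flour: 55.6 g; powdered sugar: 104.0 g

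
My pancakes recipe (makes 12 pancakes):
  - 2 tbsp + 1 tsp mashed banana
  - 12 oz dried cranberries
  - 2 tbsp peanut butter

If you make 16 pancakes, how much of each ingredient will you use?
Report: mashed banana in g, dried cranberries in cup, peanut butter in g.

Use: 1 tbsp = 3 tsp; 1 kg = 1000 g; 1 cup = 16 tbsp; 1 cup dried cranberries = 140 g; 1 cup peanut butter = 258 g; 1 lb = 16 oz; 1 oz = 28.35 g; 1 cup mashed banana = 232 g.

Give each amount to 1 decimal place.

mashed banana: 45.1 g; dried cranberries: 3.2 cup; peanut butter: 43.0 g

Scaling factor: 16/12 = 4/3.
mashed banana: (2 tbsp + 1 tsp = 7/3 tbsp) × 4/3 ÷ 16 tbsp/cup × 232 g/cup ≈ 45.1 g
dried cranberries: 12 oz × 4/3 × 28.35 g/oz ÷ 140 g/cup ≈ 3.2 cup
peanut butter: 2 tbsp × 4/3 ÷ 16 tbsp/cup × 258 g/cup = 43.0 g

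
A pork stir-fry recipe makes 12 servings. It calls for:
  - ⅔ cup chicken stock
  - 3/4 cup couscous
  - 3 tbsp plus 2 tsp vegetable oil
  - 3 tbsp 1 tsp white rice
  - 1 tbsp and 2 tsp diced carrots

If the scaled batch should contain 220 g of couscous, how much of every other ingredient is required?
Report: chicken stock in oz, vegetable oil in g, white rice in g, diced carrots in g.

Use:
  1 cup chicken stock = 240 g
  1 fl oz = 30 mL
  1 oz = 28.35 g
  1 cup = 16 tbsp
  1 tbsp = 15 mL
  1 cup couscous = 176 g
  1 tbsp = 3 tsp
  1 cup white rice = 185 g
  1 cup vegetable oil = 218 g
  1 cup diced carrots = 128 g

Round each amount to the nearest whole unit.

chicken stock: 9 oz; vegetable oil: 83 g; white rice: 64 g; diced carrots: 22 g

The original recipe has 132 g of couscous, so the scaling factor is 220 ÷ 132 = 5/3.
chicken stock: 2/3 cup × 5/3 × 240 g/cup ÷ 28.35 g/oz ≈ 9 oz
vegetable oil: (3 tbsp + 2 tsp = 11/3 tbsp) × 5/3 ÷ 16 tbsp/cup × 218 g/cup ≈ 83 g
white rice: (3 tbsp + 1 tsp = 10/3 tbsp) × 5/3 ÷ 16 tbsp/cup × 185 g/cup ≈ 64 g
diced carrots: (1 tbsp + 2 tsp = 5/3 tbsp) × 5/3 ÷ 16 tbsp/cup × 128 g/cup ≈ 22 g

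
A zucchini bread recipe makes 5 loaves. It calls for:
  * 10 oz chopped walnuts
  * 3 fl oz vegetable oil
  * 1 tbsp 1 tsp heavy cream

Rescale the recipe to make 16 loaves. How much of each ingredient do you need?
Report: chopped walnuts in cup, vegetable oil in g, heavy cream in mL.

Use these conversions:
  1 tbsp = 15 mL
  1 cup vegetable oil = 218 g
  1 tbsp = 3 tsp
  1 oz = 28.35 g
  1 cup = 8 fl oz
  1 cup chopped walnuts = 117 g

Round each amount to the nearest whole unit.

Scaling factor: 16/5 = 3.2.
chopped walnuts: 10 oz × 16/5 × 28.35 g/oz ÷ 117 g/cup ≈ 8 cup
vegetable oil: 3 fl oz × 16/5 ÷ 8 fl oz/cup × 218 g/cup ≈ 262 g
heavy cream: (1 tbsp + 1 tsp = 4/3 tbsp) × 16/5 × 15 mL/tbsp = 64 mL

chopped walnuts: 8 cup; vegetable oil: 262 g; heavy cream: 64 mL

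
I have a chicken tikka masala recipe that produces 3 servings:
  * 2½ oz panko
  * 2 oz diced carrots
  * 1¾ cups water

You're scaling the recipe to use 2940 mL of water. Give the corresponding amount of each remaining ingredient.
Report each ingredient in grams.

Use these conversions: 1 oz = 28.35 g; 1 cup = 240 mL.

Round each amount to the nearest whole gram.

panko: 496 g; diced carrots: 397 g

The original recipe has 420 mL of water, so the scaling factor is 2940 ÷ 420 = 7.
panko: 2.5 oz × 7 × 28.35 g/oz ≈ 496 g
diced carrots: 2 oz × 7 × 28.35 g/oz ≈ 397 g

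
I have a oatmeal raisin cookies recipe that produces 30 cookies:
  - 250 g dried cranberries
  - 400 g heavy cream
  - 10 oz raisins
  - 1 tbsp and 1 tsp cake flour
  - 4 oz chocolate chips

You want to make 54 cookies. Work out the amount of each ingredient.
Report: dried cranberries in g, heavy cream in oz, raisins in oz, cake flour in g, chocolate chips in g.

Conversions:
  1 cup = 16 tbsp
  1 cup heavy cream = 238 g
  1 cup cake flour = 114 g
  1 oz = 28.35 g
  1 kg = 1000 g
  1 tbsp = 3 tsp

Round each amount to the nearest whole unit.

Scaling factor: 54/30 = 9/5 = 1.8.
dried cranberries: 250 g × 9/5 = 450 g
heavy cream: 400 g × 9/5 ÷ 28.35 g/oz ≈ 25 oz
raisins: 10 oz × 9/5 = 18 oz
cake flour: (1 tbsp + 1 tsp = 4/3 tbsp) × 9/5 ÷ 16 tbsp/cup × 114 g/cup ≈ 17 g
chocolate chips: 4 oz × 9/5 × 28.35 g/oz ≈ 204 g

dried cranberries: 450 g; heavy cream: 25 oz; raisins: 18 oz; cake flour: 17 g; chocolate chips: 204 g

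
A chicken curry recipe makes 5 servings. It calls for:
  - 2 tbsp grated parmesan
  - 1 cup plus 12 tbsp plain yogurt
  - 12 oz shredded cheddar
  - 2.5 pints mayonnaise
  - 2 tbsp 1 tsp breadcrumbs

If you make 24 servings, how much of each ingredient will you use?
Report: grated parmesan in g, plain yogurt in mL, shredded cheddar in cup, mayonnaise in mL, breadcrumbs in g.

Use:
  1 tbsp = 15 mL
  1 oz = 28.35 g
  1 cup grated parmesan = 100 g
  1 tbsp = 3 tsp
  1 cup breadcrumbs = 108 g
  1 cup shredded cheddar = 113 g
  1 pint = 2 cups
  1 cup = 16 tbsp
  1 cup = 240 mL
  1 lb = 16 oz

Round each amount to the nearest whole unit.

grated parmesan: 60 g; plain yogurt: 2016 mL; shredded cheddar: 14 cup; mayonnaise: 5760 mL; breadcrumbs: 76 g

Scaling factor: 24/5 = 4.8.
grated parmesan: 2 tbsp × 24/5 ÷ 16 tbsp/cup × 100 g/cup = 60 g
plain yogurt: (1 cup + 12 tbsp = 1.75 cup) × 24/5 × 240 mL/cup = 2016 mL
shredded cheddar: 12 oz × 24/5 × 28.35 g/oz ÷ 113 g/cup ≈ 14 cup
mayonnaise: 2.5 pint × 24/5 × 2 cup/pint × 240 mL/cup = 5760 mL
breadcrumbs: (2 tbsp + 1 tsp = 7/3 tbsp) × 24/5 ÷ 16 tbsp/cup × 108 g/cup ≈ 76 g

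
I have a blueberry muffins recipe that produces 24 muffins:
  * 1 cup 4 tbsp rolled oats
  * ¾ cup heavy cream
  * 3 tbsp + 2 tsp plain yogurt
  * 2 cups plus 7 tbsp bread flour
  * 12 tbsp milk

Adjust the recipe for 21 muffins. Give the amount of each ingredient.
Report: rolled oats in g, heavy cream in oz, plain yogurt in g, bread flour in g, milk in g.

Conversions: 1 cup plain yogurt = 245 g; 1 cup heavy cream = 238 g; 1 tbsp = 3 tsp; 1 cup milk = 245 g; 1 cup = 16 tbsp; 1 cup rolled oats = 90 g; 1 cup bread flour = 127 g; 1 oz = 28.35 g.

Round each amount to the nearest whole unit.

Scaling factor: 21/24 = 7/8 = 0.875.
rolled oats: (1 cup + 4 tbsp = 1.25 cup) × 7/8 × 90 g/cup ≈ 98 g
heavy cream: 0.75 cup × 7/8 × 238 g/cup ÷ 28.35 g/oz ≈ 6 oz
plain yogurt: (3 tbsp + 2 tsp = 11/3 tbsp) × 7/8 ÷ 16 tbsp/cup × 245 g/cup ≈ 49 g
bread flour: (2 cup + 7 tbsp = 2.4375 cup) × 7/8 × 127 g/cup ≈ 271 g
milk: 12 tbsp × 7/8 ÷ 16 tbsp/cup × 245 g/cup ≈ 161 g

rolled oats: 98 g; heavy cream: 6 oz; plain yogurt: 49 g; bread flour: 271 g; milk: 161 g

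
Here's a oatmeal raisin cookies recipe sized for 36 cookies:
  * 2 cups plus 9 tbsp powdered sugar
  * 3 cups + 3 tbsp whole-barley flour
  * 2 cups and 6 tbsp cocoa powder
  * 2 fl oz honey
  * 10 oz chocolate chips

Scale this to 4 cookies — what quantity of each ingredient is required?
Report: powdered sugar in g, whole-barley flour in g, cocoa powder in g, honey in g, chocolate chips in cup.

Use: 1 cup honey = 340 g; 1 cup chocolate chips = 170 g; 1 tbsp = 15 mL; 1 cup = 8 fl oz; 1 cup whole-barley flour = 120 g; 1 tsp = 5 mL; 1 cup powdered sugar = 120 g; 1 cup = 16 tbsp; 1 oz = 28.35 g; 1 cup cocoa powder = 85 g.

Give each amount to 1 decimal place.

Scaling factor: 4/36 = 1/9.
powdered sugar: (2 cup + 9 tbsp = 2.5625 cup) × 1/9 × 120 g/cup ≈ 34.2 g
whole-barley flour: (3 cup + 3 tbsp = 3.1875 cup) × 1/9 × 120 g/cup = 42.5 g
cocoa powder: (2 cup + 6 tbsp = 2.375 cup) × 1/9 × 85 g/cup ≈ 22.4 g
honey: 2 fl oz × 1/9 ÷ 8 fl oz/cup × 340 g/cup ≈ 9.4 g
chocolate chips: 10 oz × 1/9 × 28.35 g/oz ÷ 170 g/cup ≈ 0.2 cup

powdered sugar: 34.2 g; whole-barley flour: 42.5 g; cocoa powder: 22.4 g; honey: 9.4 g; chocolate chips: 0.2 cup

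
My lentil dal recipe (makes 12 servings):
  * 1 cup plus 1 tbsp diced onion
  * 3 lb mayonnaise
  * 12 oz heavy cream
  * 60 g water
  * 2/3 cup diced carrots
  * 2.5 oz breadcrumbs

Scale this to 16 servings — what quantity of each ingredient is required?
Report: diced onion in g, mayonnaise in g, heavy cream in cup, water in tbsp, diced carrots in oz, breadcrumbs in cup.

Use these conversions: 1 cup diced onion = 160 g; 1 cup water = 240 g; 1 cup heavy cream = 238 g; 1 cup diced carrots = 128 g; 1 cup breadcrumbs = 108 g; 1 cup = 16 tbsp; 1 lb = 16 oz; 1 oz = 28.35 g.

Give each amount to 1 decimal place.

diced onion: 226.7 g; mayonnaise: 1814.4 g; heavy cream: 1.9 cup; water: 5.3 tbsp; diced carrots: 4.0 oz; breadcrumbs: 0.9 cup

Scaling factor: 16/12 = 4/3.
diced onion: (1 cup + 1 tbsp = 1.0625 cup) × 4/3 × 160 g/cup ≈ 226.7 g
mayonnaise: 3 lb × 4/3 × 16 oz/lb × 28.35 g/oz = 1814.4 g
heavy cream: 12 oz × 4/3 × 28.35 g/oz ÷ 238 g/cup ≈ 1.9 cup
water: 60 g × 4/3 ÷ 240 g/cup × 16 tbsp/cup ≈ 5.3 tbsp
diced carrots: 2/3 cup × 4/3 × 128 g/cup ÷ 28.35 g/oz ≈ 4.0 oz
breadcrumbs: 2.5 oz × 4/3 × 28.35 g/oz ÷ 108 g/cup ≈ 0.9 cup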